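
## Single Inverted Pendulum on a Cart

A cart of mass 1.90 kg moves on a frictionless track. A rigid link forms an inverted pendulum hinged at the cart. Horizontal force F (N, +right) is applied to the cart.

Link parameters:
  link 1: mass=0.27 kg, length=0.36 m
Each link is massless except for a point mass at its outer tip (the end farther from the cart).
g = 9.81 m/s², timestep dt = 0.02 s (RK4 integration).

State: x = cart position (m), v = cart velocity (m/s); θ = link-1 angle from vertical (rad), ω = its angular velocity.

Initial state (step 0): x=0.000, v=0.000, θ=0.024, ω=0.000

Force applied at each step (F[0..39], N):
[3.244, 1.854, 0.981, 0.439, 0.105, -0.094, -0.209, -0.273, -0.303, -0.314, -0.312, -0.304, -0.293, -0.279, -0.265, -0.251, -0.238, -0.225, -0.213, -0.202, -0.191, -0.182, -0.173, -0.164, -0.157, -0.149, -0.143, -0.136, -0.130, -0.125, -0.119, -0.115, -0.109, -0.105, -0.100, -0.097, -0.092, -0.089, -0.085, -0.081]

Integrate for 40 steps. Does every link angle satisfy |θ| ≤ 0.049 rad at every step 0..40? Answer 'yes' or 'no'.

Answer: yes

Derivation:
apply F[0]=+3.244 → step 1: x=0.000, v=0.033, θ=0.023, ω=-0.080
apply F[1]=+1.854 → step 2: x=0.001, v=0.052, θ=0.021, ω=-0.120
apply F[2]=+0.981 → step 3: x=0.002, v=0.062, θ=0.019, ω=-0.137
apply F[3]=+0.439 → step 4: x=0.004, v=0.066, θ=0.016, ω=-0.139
apply F[4]=+0.105 → step 5: x=0.005, v=0.067, θ=0.013, ω=-0.133
apply F[5]=-0.094 → step 6: x=0.006, v=0.066, θ=0.011, ω=-0.123
apply F[6]=-0.209 → step 7: x=0.008, v=0.063, θ=0.008, ω=-0.111
apply F[7]=-0.273 → step 8: x=0.009, v=0.060, θ=0.006, ω=-0.098
apply F[8]=-0.303 → step 9: x=0.010, v=0.057, θ=0.004, ω=-0.086
apply F[9]=-0.314 → step 10: x=0.011, v=0.053, θ=0.003, ω=-0.075
apply F[10]=-0.312 → step 11: x=0.012, v=0.050, θ=0.001, ω=-0.064
apply F[11]=-0.304 → step 12: x=0.013, v=0.047, θ=0.000, ω=-0.055
apply F[12]=-0.293 → step 13: x=0.014, v=0.044, θ=-0.001, ω=-0.047
apply F[13]=-0.279 → step 14: x=0.015, v=0.041, θ=-0.002, ω=-0.039
apply F[14]=-0.265 → step 15: x=0.016, v=0.038, θ=-0.002, ω=-0.033
apply F[15]=-0.251 → step 16: x=0.016, v=0.036, θ=-0.003, ω=-0.027
apply F[16]=-0.238 → step 17: x=0.017, v=0.033, θ=-0.004, ω=-0.022
apply F[17]=-0.225 → step 18: x=0.018, v=0.031, θ=-0.004, ω=-0.018
apply F[18]=-0.213 → step 19: x=0.018, v=0.029, θ=-0.004, ω=-0.014
apply F[19]=-0.202 → step 20: x=0.019, v=0.027, θ=-0.004, ω=-0.011
apply F[20]=-0.191 → step 21: x=0.019, v=0.025, θ=-0.005, ω=-0.008
apply F[21]=-0.182 → step 22: x=0.020, v=0.023, θ=-0.005, ω=-0.006
apply F[22]=-0.173 → step 23: x=0.020, v=0.021, θ=-0.005, ω=-0.004
apply F[23]=-0.164 → step 24: x=0.021, v=0.020, θ=-0.005, ω=-0.002
apply F[24]=-0.157 → step 25: x=0.021, v=0.018, θ=-0.005, ω=-0.001
apply F[25]=-0.149 → step 26: x=0.021, v=0.017, θ=-0.005, ω=0.001
apply F[26]=-0.143 → step 27: x=0.022, v=0.015, θ=-0.005, ω=0.002
apply F[27]=-0.136 → step 28: x=0.022, v=0.014, θ=-0.005, ω=0.002
apply F[28]=-0.130 → step 29: x=0.022, v=0.013, θ=-0.005, ω=0.003
apply F[29]=-0.125 → step 30: x=0.023, v=0.012, θ=-0.005, ω=0.004
apply F[30]=-0.119 → step 31: x=0.023, v=0.011, θ=-0.005, ω=0.004
apply F[31]=-0.115 → step 32: x=0.023, v=0.010, θ=-0.005, ω=0.005
apply F[32]=-0.109 → step 33: x=0.023, v=0.009, θ=-0.005, ω=0.005
apply F[33]=-0.105 → step 34: x=0.023, v=0.008, θ=-0.004, ω=0.005
apply F[34]=-0.100 → step 35: x=0.023, v=0.007, θ=-0.004, ω=0.006
apply F[35]=-0.097 → step 36: x=0.024, v=0.006, θ=-0.004, ω=0.006
apply F[36]=-0.092 → step 37: x=0.024, v=0.005, θ=-0.004, ω=0.006
apply F[37]=-0.089 → step 38: x=0.024, v=0.004, θ=-0.004, ω=0.006
apply F[38]=-0.085 → step 39: x=0.024, v=0.003, θ=-0.004, ω=0.006
apply F[39]=-0.081 → step 40: x=0.024, v=0.003, θ=-0.004, ω=0.006
Max |angle| over trajectory = 0.024 rad; bound = 0.049 → within bound.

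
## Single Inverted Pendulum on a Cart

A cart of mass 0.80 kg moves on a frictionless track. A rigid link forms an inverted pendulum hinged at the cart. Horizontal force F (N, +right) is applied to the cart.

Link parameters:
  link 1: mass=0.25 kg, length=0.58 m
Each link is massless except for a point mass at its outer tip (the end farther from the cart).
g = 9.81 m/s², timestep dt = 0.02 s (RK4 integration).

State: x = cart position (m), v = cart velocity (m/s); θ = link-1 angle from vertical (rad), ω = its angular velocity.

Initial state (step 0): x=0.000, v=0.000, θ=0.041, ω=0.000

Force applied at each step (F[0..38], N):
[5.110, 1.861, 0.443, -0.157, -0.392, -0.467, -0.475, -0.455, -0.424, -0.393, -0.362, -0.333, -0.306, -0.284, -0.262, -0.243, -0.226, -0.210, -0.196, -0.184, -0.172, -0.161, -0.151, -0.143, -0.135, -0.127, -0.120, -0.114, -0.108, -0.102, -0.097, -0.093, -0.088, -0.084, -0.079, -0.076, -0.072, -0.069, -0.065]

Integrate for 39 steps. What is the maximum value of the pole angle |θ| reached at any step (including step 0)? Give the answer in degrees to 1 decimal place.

Answer: 2.3°

Derivation:
apply F[0]=+5.110 → step 1: x=0.001, v=0.125, θ=0.039, ω=-0.202
apply F[1]=+1.861 → step 2: x=0.004, v=0.169, θ=0.034, ω=-0.266
apply F[2]=+0.443 → step 3: x=0.008, v=0.179, θ=0.029, ω=-0.271
apply F[3]=-0.157 → step 4: x=0.011, v=0.173, θ=0.024, ω=-0.253
apply F[4]=-0.392 → step 5: x=0.015, v=0.162, θ=0.019, ω=-0.226
apply F[5]=-0.467 → step 6: x=0.018, v=0.149, θ=0.015, ω=-0.199
apply F[6]=-0.475 → step 7: x=0.021, v=0.137, θ=0.011, ω=-0.173
apply F[7]=-0.455 → step 8: x=0.023, v=0.125, θ=0.008, ω=-0.149
apply F[8]=-0.424 → step 9: x=0.026, v=0.114, θ=0.005, ω=-0.128
apply F[9]=-0.393 → step 10: x=0.028, v=0.104, θ=0.003, ω=-0.109
apply F[10]=-0.362 → step 11: x=0.030, v=0.095, θ=0.001, ω=-0.093
apply F[11]=-0.333 → step 12: x=0.031, v=0.086, θ=-0.001, ω=-0.079
apply F[12]=-0.306 → step 13: x=0.033, v=0.079, θ=-0.003, ω=-0.066
apply F[13]=-0.284 → step 14: x=0.035, v=0.072, θ=-0.004, ω=-0.055
apply F[14]=-0.262 → step 15: x=0.036, v=0.065, θ=-0.005, ω=-0.046
apply F[15]=-0.243 → step 16: x=0.037, v=0.060, θ=-0.006, ω=-0.038
apply F[16]=-0.226 → step 17: x=0.038, v=0.054, θ=-0.006, ω=-0.031
apply F[17]=-0.210 → step 18: x=0.039, v=0.050, θ=-0.007, ω=-0.025
apply F[18]=-0.196 → step 19: x=0.040, v=0.045, θ=-0.007, ω=-0.019
apply F[19]=-0.184 → step 20: x=0.041, v=0.041, θ=-0.008, ω=-0.015
apply F[20]=-0.172 → step 21: x=0.042, v=0.037, θ=-0.008, ω=-0.011
apply F[21]=-0.161 → step 22: x=0.043, v=0.034, θ=-0.008, ω=-0.007
apply F[22]=-0.151 → step 23: x=0.043, v=0.030, θ=-0.008, ω=-0.004
apply F[23]=-0.143 → step 24: x=0.044, v=0.027, θ=-0.008, ω=-0.002
apply F[24]=-0.135 → step 25: x=0.044, v=0.024, θ=-0.008, ω=0.000
apply F[25]=-0.127 → step 26: x=0.045, v=0.022, θ=-0.008, ω=0.002
apply F[26]=-0.120 → step 27: x=0.045, v=0.019, θ=-0.008, ω=0.004
apply F[27]=-0.114 → step 28: x=0.046, v=0.017, θ=-0.008, ω=0.005
apply F[28]=-0.108 → step 29: x=0.046, v=0.015, θ=-0.008, ω=0.006
apply F[29]=-0.102 → step 30: x=0.046, v=0.013, θ=-0.008, ω=0.007
apply F[30]=-0.097 → step 31: x=0.047, v=0.011, θ=-0.008, ω=0.008
apply F[31]=-0.093 → step 32: x=0.047, v=0.009, θ=-0.008, ω=0.008
apply F[32]=-0.088 → step 33: x=0.047, v=0.007, θ=-0.007, ω=0.009
apply F[33]=-0.084 → step 34: x=0.047, v=0.005, θ=-0.007, ω=0.009
apply F[34]=-0.079 → step 35: x=0.047, v=0.004, θ=-0.007, ω=0.010
apply F[35]=-0.076 → step 36: x=0.047, v=0.002, θ=-0.007, ω=0.010
apply F[36]=-0.072 → step 37: x=0.047, v=0.001, θ=-0.007, ω=0.010
apply F[37]=-0.069 → step 38: x=0.047, v=-0.000, θ=-0.006, ω=0.010
apply F[38]=-0.065 → step 39: x=0.047, v=-0.002, θ=-0.006, ω=0.010
Max |angle| over trajectory = 0.041 rad = 2.3°.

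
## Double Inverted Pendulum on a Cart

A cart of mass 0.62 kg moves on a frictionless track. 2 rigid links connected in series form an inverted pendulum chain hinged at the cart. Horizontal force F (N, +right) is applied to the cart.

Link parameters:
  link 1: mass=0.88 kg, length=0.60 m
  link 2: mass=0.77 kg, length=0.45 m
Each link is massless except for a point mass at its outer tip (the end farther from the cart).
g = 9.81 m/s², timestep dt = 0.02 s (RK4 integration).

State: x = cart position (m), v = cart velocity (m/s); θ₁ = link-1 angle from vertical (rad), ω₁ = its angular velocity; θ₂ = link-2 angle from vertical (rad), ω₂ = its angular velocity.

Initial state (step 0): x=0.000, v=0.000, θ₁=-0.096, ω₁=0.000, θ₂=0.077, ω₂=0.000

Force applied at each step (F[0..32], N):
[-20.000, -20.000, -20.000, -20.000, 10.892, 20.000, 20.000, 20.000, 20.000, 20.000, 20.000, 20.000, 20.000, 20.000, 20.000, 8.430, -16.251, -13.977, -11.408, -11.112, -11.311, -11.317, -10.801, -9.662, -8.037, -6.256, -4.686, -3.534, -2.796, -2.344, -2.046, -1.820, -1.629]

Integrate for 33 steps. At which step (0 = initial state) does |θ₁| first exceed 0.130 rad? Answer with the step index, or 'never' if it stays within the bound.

apply F[0]=-20.000 → step 1: x=-0.006, v=-0.586, θ₁=-0.087, ω₁=0.883, θ₂=0.079, ω₂=0.170
apply F[1]=-20.000 → step 2: x=-0.024, v=-1.188, θ₁=-0.060, ω₁=1.811, θ₂=0.084, ω₂=0.309
apply F[2]=-20.000 → step 3: x=-0.054, v=-1.816, θ₁=-0.014, ω₁=2.816, θ₂=0.091, ω₂=0.390
apply F[3]=-20.000 → step 4: x=-0.096, v=-2.462, θ₁=0.053, ω₁=3.891, θ₂=0.099, ω₂=0.408
apply F[4]=+10.892 → step 5: x=-0.142, v=-2.127, θ₁=0.125, ω₁=3.365, θ₂=0.107, ω₂=0.411
apply F[5]=+20.000 → step 6: x=-0.179, v=-1.557, θ₁=0.183, ω₁=2.489, θ₂=0.115, ω₂=0.376
apply F[6]=+20.000 → step 7: x=-0.205, v=-1.043, θ₁=0.226, ω₁=1.748, θ₂=0.122, ω₂=0.288
apply F[7]=+20.000 → step 8: x=-0.221, v=-0.572, θ₁=0.254, ω₁=1.111, θ₂=0.126, ω₂=0.154
apply F[8]=+20.000 → step 9: x=-0.228, v=-0.129, θ₁=0.271, ω₁=0.540, θ₂=0.128, ω₂=-0.011
apply F[9]=+20.000 → step 10: x=-0.226, v=0.301, θ₁=0.276, ω₁=0.001, θ₂=0.126, ω₂=-0.193
apply F[10]=+20.000 → step 11: x=-0.216, v=0.731, θ₁=0.271, ω₁=-0.537, θ₂=0.120, ω₂=-0.380
apply F[11]=+20.000 → step 12: x=-0.197, v=1.176, θ₁=0.254, ω₁=-1.105, θ₂=0.110, ω₂=-0.558
apply F[12]=+20.000 → step 13: x=-0.169, v=1.647, θ₁=0.226, ω₁=-1.737, θ₂=0.098, ω₂=-0.713
apply F[13]=+20.000 → step 14: x=-0.131, v=2.162, θ₁=0.184, ω₁=-2.469, θ₂=0.082, ω₂=-0.829
apply F[14]=+20.000 → step 15: x=-0.082, v=2.732, θ₁=0.126, ω₁=-3.336, θ₂=0.065, ω₂=-0.891
apply F[15]=+8.430 → step 16: x=-0.025, v=2.988, θ₁=0.056, ω₁=-3.726, θ₂=0.047, ω₂=-0.902
apply F[16]=-16.251 → step 17: x=0.030, v=2.462, θ₁=-0.010, ω₁=-2.845, θ₂=0.029, ω₂=-0.897
apply F[17]=-13.977 → step 18: x=0.075, v=2.025, θ₁=-0.060, ω₁=-2.140, θ₂=0.011, ω₂=-0.865
apply F[18]=-11.408 → step 19: x=0.112, v=1.694, θ₁=-0.097, ω₁=-1.636, θ₂=-0.005, ω₂=-0.805
apply F[19]=-11.112 → step 20: x=0.143, v=1.395, θ₁=-0.126, ω₁=-1.206, θ₂=-0.021, ω₂=-0.722
apply F[20]=-11.311 → step 21: x=0.168, v=1.109, θ₁=-0.146, ω₁=-0.812, θ₂=-0.034, ω₂=-0.624
apply F[21]=-11.317 → step 22: x=0.187, v=0.835, θ₁=-0.158, ω₁=-0.448, θ₂=-0.046, ω₂=-0.518
apply F[22]=-10.801 → step 23: x=0.201, v=0.585, θ₁=-0.164, ω₁=-0.126, θ₂=-0.055, ω₂=-0.412
apply F[23]=-9.662 → step 24: x=0.211, v=0.372, θ₁=-0.164, ω₁=0.137, θ₂=-0.062, ω₂=-0.313
apply F[24]=-8.037 → step 25: x=0.217, v=0.206, θ₁=-0.159, ω₁=0.327, θ₂=-0.068, ω₂=-0.226
apply F[25]=-6.256 → step 26: x=0.220, v=0.090, θ₁=-0.152, ω₁=0.441, θ₂=-0.071, ω₂=-0.151
apply F[26]=-4.686 → step 27: x=0.221, v=0.017, θ₁=-0.142, ω₁=0.491, θ₂=-0.074, ω₂=-0.089
apply F[27]=-3.534 → step 28: x=0.221, v=-0.025, θ₁=-0.132, ω₁=0.498, θ₂=-0.075, ω₂=-0.037
apply F[28]=-2.796 → step 29: x=0.220, v=-0.049, θ₁=-0.123, ω₁=0.482, θ₂=-0.075, ω₂=0.005
apply F[29]=-2.344 → step 30: x=0.219, v=-0.064, θ₁=-0.113, ω₁=0.456, θ₂=-0.075, ω₂=0.040
apply F[30]=-2.046 → step 31: x=0.217, v=-0.074, θ₁=-0.105, ω₁=0.427, θ₂=-0.074, ω₂=0.068
apply F[31]=-1.820 → step 32: x=0.216, v=-0.081, θ₁=-0.096, ω₁=0.399, θ₂=-0.072, ω₂=0.090
apply F[32]=-1.629 → step 33: x=0.214, v=-0.086, θ₁=-0.089, ω₁=0.371, θ₂=-0.070, ω₂=0.107
|θ₁| = 0.183 > 0.130 first at step 6.

Answer: 6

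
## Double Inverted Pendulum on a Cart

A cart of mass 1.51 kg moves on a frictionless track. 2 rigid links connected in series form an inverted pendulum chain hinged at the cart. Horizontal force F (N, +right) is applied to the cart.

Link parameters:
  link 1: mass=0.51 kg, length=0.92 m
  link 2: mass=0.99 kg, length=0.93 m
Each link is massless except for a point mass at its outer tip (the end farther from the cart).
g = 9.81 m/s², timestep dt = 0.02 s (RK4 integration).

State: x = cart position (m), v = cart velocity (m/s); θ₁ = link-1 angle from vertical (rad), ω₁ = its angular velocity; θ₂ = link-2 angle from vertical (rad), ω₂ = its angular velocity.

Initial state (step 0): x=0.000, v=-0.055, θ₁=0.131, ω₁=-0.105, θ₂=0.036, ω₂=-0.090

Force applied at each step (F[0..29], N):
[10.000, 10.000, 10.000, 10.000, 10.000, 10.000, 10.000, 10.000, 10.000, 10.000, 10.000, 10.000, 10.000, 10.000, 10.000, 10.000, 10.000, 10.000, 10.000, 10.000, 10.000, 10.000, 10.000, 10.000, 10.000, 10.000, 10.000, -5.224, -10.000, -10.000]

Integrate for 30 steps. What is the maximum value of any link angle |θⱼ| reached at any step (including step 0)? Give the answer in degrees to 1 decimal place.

apply F[0]=+10.000 → step 1: x=-0.000, v=0.051, θ₁=0.128, ω₁=-0.151, θ₂=0.034, ω₂=-0.151
apply F[1]=+10.000 → step 2: x=0.002, v=0.158, θ₁=0.125, ω₁=-0.199, θ₂=0.030, ω₂=-0.212
apply F[2]=+10.000 → step 3: x=0.006, v=0.266, θ₁=0.120, ω₁=-0.249, θ₂=0.025, ω₂=-0.273
apply F[3]=+10.000 → step 4: x=0.013, v=0.375, θ₁=0.115, ω₁=-0.301, θ₂=0.019, ω₂=-0.334
apply F[4]=+10.000 → step 5: x=0.021, v=0.485, θ₁=0.108, ω₁=-0.356, θ₂=0.012, ω₂=-0.395
apply F[5]=+10.000 → step 6: x=0.032, v=0.597, θ₁=0.101, ω₁=-0.415, θ₂=0.003, ω₂=-0.456
apply F[6]=+10.000 → step 7: x=0.045, v=0.711, θ₁=0.092, ω₁=-0.477, θ₂=-0.006, ω₂=-0.516
apply F[7]=+10.000 → step 8: x=0.061, v=0.826, θ₁=0.082, ω₁=-0.545, θ₂=-0.017, ω₂=-0.576
apply F[8]=+10.000 → step 9: x=0.078, v=0.945, θ₁=0.070, ω₁=-0.617, θ₂=-0.030, ω₂=-0.636
apply F[9]=+10.000 → step 10: x=0.098, v=1.065, θ₁=0.057, ω₁=-0.696, θ₂=-0.043, ω₂=-0.695
apply F[10]=+10.000 → step 11: x=0.121, v=1.189, θ₁=0.042, ω₁=-0.782, θ₂=-0.057, ω₂=-0.752
apply F[11]=+10.000 → step 12: x=0.146, v=1.315, θ₁=0.026, ω₁=-0.877, θ₂=-0.073, ω₂=-0.807
apply F[12]=+10.000 → step 13: x=0.174, v=1.445, θ₁=0.007, ω₁=-0.980, θ₂=-0.090, ω₂=-0.860
apply F[13]=+10.000 → step 14: x=0.204, v=1.578, θ₁=-0.014, ω₁=-1.094, θ₂=-0.107, ω₂=-0.909
apply F[14]=+10.000 → step 15: x=0.237, v=1.714, θ₁=-0.037, ω₁=-1.218, θ₂=-0.126, ω₂=-0.954
apply F[15]=+10.000 → step 16: x=0.272, v=1.854, θ₁=-0.063, ω₁=-1.355, θ₂=-0.145, ω₂=-0.993
apply F[16]=+10.000 → step 17: x=0.311, v=1.996, θ₁=-0.091, ω₁=-1.505, θ₂=-0.166, ω₂=-1.026
apply F[17]=+10.000 → step 18: x=0.352, v=2.141, θ₁=-0.123, ω₁=-1.668, θ₂=-0.186, ω₂=-1.053
apply F[18]=+10.000 → step 19: x=0.396, v=2.288, θ₁=-0.158, ω₁=-1.844, θ₂=-0.208, ω₂=-1.071
apply F[19]=+10.000 → step 20: x=0.444, v=2.435, θ₁=-0.197, ω₁=-2.032, θ₂=-0.229, ω₂=-1.082
apply F[20]=+10.000 → step 21: x=0.494, v=2.580, θ₁=-0.239, ω₁=-2.230, θ₂=-0.251, ω₂=-1.087
apply F[21]=+10.000 → step 22: x=0.547, v=2.723, θ₁=-0.286, ω₁=-2.435, θ₂=-0.273, ω₂=-1.087
apply F[22]=+10.000 → step 23: x=0.603, v=2.859, θ₁=-0.337, ω₁=-2.641, θ₂=-0.294, ω₂=-1.086
apply F[23]=+10.000 → step 24: x=0.661, v=2.986, θ₁=-0.392, ω₁=-2.843, θ₂=-0.316, ω₂=-1.089
apply F[24]=+10.000 → step 25: x=0.722, v=3.101, θ₁=-0.450, ω₁=-3.035, θ₂=-0.338, ω₂=-1.101
apply F[25]=+10.000 → step 26: x=0.785, v=3.204, θ₁=-0.513, ω₁=-3.212, θ₂=-0.360, ω₂=-1.129
apply F[26]=+10.000 → step 27: x=0.850, v=3.291, θ₁=-0.579, ω₁=-3.369, θ₂=-0.383, ω₂=-1.177
apply F[27]=-5.224 → step 28: x=0.915, v=3.210, θ₁=-0.646, ω₁=-3.407, θ₂=-0.407, ω₂=-1.190
apply F[28]=-10.000 → step 29: x=0.978, v=3.080, θ₁=-0.715, ω₁=-3.427, θ₂=-0.431, ω₂=-1.188
apply F[29]=-10.000 → step 30: x=1.038, v=2.947, θ₁=-0.784, ω₁=-3.461, θ₂=-0.455, ω₂=-1.189
Max |angle| over trajectory = 0.784 rad = 44.9°.

Answer: 44.9°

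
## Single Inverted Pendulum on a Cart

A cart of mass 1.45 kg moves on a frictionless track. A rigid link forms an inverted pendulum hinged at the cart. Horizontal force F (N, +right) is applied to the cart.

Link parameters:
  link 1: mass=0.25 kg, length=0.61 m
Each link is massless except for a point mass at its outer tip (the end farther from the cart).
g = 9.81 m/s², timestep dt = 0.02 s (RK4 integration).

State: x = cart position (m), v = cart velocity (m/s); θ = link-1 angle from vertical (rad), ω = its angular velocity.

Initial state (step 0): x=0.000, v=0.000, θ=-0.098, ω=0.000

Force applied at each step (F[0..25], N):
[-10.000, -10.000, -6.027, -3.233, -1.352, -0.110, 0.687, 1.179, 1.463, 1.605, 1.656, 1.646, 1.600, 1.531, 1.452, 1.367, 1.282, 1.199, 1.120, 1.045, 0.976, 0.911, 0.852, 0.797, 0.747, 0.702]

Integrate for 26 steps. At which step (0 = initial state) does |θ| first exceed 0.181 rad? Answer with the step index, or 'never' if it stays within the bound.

Answer: never

Derivation:
apply F[0]=-10.000 → step 1: x=-0.001, v=-0.134, θ=-0.096, ω=0.188
apply F[1]=-10.000 → step 2: x=-0.005, v=-0.269, θ=-0.090, ω=0.378
apply F[2]=-6.027 → step 3: x=-0.012, v=-0.349, θ=-0.082, ω=0.481
apply F[3]=-3.233 → step 4: x=-0.019, v=-0.391, θ=-0.072, ω=0.525
apply F[4]=-1.352 → step 5: x=-0.027, v=-0.408, θ=-0.061, ω=0.530
apply F[5]=-0.110 → step 6: x=-0.035, v=-0.407, θ=-0.051, ω=0.512
apply F[6]=+0.687 → step 7: x=-0.043, v=-0.396, θ=-0.041, ω=0.479
apply F[7]=+1.179 → step 8: x=-0.051, v=-0.379, θ=-0.032, ω=0.439
apply F[8]=+1.463 → step 9: x=-0.058, v=-0.358, θ=-0.023, ω=0.395
apply F[9]=+1.605 → step 10: x=-0.065, v=-0.335, θ=-0.016, ω=0.352
apply F[10]=+1.656 → step 11: x=-0.072, v=-0.312, θ=-0.009, ω=0.309
apply F[11]=+1.646 → step 12: x=-0.078, v=-0.289, θ=-0.004, ω=0.270
apply F[12]=+1.600 → step 13: x=-0.083, v=-0.267, θ=0.001, ω=0.233
apply F[13]=+1.531 → step 14: x=-0.088, v=-0.246, θ=0.006, ω=0.200
apply F[14]=+1.452 → step 15: x=-0.093, v=-0.226, θ=0.009, ω=0.170
apply F[15]=+1.367 → step 16: x=-0.097, v=-0.207, θ=0.013, ω=0.143
apply F[16]=+1.282 → step 17: x=-0.101, v=-0.190, θ=0.015, ω=0.119
apply F[17]=+1.199 → step 18: x=-0.105, v=-0.174, θ=0.017, ω=0.098
apply F[18]=+1.120 → step 19: x=-0.108, v=-0.159, θ=0.019, ω=0.080
apply F[19]=+1.045 → step 20: x=-0.111, v=-0.146, θ=0.021, ω=0.064
apply F[20]=+0.976 → step 21: x=-0.114, v=-0.133, θ=0.022, ω=0.050
apply F[21]=+0.911 → step 22: x=-0.117, v=-0.121, θ=0.023, ω=0.038
apply F[22]=+0.852 → step 23: x=-0.119, v=-0.110, θ=0.023, ω=0.027
apply F[23]=+0.797 → step 24: x=-0.121, v=-0.100, θ=0.024, ω=0.018
apply F[24]=+0.747 → step 25: x=-0.123, v=-0.090, θ=0.024, ω=0.010
apply F[25]=+0.702 → step 26: x=-0.125, v=-0.082, θ=0.024, ω=0.003
max |θ| = 0.098 ≤ 0.181 over all 27 states.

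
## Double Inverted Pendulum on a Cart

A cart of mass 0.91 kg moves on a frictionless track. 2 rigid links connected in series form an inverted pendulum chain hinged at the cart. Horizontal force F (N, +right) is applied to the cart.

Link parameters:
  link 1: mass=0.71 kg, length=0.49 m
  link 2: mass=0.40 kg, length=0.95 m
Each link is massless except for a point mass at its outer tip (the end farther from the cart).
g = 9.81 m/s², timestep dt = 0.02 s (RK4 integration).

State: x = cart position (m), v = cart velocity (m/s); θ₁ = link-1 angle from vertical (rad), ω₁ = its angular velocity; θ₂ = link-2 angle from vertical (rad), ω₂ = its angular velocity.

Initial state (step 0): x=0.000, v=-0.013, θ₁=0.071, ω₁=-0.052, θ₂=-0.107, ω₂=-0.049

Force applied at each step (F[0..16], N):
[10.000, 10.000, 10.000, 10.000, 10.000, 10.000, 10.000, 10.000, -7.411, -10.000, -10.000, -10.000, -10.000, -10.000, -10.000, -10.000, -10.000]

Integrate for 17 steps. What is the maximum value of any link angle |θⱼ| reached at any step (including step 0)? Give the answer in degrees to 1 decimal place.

apply F[0]=+10.000 → step 1: x=0.002, v=0.189, θ₁=0.067, ω₁=-0.395, θ₂=-0.109, ω₂=-0.109
apply F[1]=+10.000 → step 2: x=0.008, v=0.394, θ₁=0.055, ω₁=-0.749, θ₂=-0.111, ω₂=-0.165
apply F[2]=+10.000 → step 3: x=0.018, v=0.603, θ₁=0.036, ω₁=-1.121, θ₂=-0.115, ω₂=-0.216
apply F[3]=+10.000 → step 4: x=0.032, v=0.817, θ₁=0.010, ω₁=-1.520, θ₂=-0.120, ω₂=-0.258
apply F[4]=+10.000 → step 5: x=0.050, v=1.038, θ₁=-0.025, ω₁=-1.952, θ₂=-0.125, ω₂=-0.289
apply F[5]=+10.000 → step 6: x=0.073, v=1.266, θ₁=-0.068, ω₁=-2.420, θ₂=-0.131, ω₂=-0.308
apply F[6]=+10.000 → step 7: x=0.101, v=1.497, θ₁=-0.122, ω₁=-2.923, θ₂=-0.138, ω₂=-0.315
apply F[7]=+10.000 → step 8: x=0.133, v=1.727, θ₁=-0.185, ω₁=-3.449, θ₂=-0.144, ω₂=-0.315
apply F[8]=-7.411 → step 9: x=0.166, v=1.593, θ₁=-0.252, ω₁=-3.278, θ₂=-0.150, ω₂=-0.301
apply F[9]=-10.000 → step 10: x=0.196, v=1.420, θ₁=-0.316, ω₁=-3.072, θ₂=-0.156, ω₂=-0.272
apply F[10]=-10.000 → step 11: x=0.223, v=1.261, θ₁=-0.376, ω₁=-2.934, θ₂=-0.161, ω₂=-0.227
apply F[11]=-10.000 → step 12: x=0.247, v=1.114, θ₁=-0.434, ω₁=-2.856, θ₂=-0.165, ω₂=-0.167
apply F[12]=-10.000 → step 13: x=0.268, v=0.976, θ₁=-0.490, ω₁=-2.830, θ₂=-0.168, ω₂=-0.095
apply F[13]=-10.000 → step 14: x=0.286, v=0.845, θ₁=-0.547, ω₁=-2.851, θ₂=-0.169, ω₂=-0.012
apply F[14]=-10.000 → step 15: x=0.302, v=0.718, θ₁=-0.605, ω₁=-2.910, θ₂=-0.168, ω₂=0.079
apply F[15]=-10.000 → step 16: x=0.315, v=0.594, θ₁=-0.664, ω₁=-3.003, θ₂=-0.165, ω₂=0.176
apply F[16]=-10.000 → step 17: x=0.325, v=0.468, θ₁=-0.725, ω₁=-3.123, θ₂=-0.161, ω₂=0.277
Max |angle| over trajectory = 0.725 rad = 41.5°.

Answer: 41.5°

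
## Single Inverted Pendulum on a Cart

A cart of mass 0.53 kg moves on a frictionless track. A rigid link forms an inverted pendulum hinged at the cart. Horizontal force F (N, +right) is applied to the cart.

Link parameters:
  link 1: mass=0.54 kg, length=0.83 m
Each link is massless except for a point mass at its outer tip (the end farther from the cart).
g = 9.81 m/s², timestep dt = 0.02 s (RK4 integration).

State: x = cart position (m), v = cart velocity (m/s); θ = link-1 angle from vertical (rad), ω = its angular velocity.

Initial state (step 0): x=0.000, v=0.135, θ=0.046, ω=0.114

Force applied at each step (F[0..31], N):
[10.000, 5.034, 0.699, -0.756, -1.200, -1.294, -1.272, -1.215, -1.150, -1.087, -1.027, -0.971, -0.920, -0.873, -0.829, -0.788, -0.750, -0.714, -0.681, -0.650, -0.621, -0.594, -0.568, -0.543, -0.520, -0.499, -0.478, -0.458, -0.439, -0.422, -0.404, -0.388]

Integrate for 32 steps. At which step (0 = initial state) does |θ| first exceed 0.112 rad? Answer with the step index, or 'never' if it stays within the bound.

Answer: never

Derivation:
apply F[0]=+10.000 → step 1: x=0.006, v=0.502, θ=0.044, ω=-0.317
apply F[1]=+5.034 → step 2: x=0.018, v=0.684, θ=0.036, ω=-0.527
apply F[2]=+0.699 → step 3: x=0.032, v=0.705, θ=0.025, ω=-0.544
apply F[3]=-0.756 → step 4: x=0.046, v=0.672, θ=0.014, ω=-0.501
apply F[4]=-1.200 → step 5: x=0.059, v=0.625, θ=0.005, ω=-0.442
apply F[5]=-1.294 → step 6: x=0.071, v=0.576, θ=-0.003, ω=-0.383
apply F[6]=-1.272 → step 7: x=0.082, v=0.530, θ=-0.010, ω=-0.328
apply F[7]=-1.215 → step 8: x=0.092, v=0.486, θ=-0.016, ω=-0.279
apply F[8]=-1.150 → step 9: x=0.101, v=0.447, θ=-0.022, ω=-0.236
apply F[9]=-1.087 → step 10: x=0.110, v=0.411, θ=-0.026, ω=-0.198
apply F[10]=-1.027 → step 11: x=0.118, v=0.377, θ=-0.030, ω=-0.165
apply F[11]=-0.971 → step 12: x=0.125, v=0.347, θ=-0.033, ω=-0.135
apply F[12]=-0.920 → step 13: x=0.132, v=0.319, θ=-0.035, ω=-0.110
apply F[13]=-0.873 → step 14: x=0.138, v=0.293, θ=-0.037, ω=-0.087
apply F[14]=-0.829 → step 15: x=0.144, v=0.270, θ=-0.038, ω=-0.067
apply F[15]=-0.788 → step 16: x=0.149, v=0.248, θ=-0.040, ω=-0.050
apply F[16]=-0.750 → step 17: x=0.153, v=0.227, θ=-0.041, ω=-0.035
apply F[17]=-0.714 → step 18: x=0.158, v=0.209, θ=-0.041, ω=-0.023
apply F[18]=-0.681 → step 19: x=0.162, v=0.191, θ=-0.041, ω=-0.011
apply F[19]=-0.650 → step 20: x=0.165, v=0.175, θ=-0.042, ω=-0.002
apply F[20]=-0.621 → step 21: x=0.169, v=0.160, θ=-0.042, ω=0.007
apply F[21]=-0.594 → step 22: x=0.172, v=0.146, θ=-0.041, ω=0.014
apply F[22]=-0.568 → step 23: x=0.175, v=0.133, θ=-0.041, ω=0.020
apply F[23]=-0.543 → step 24: x=0.177, v=0.120, θ=-0.041, ω=0.025
apply F[24]=-0.520 → step 25: x=0.179, v=0.109, θ=-0.040, ω=0.030
apply F[25]=-0.499 → step 26: x=0.182, v=0.098, θ=-0.039, ω=0.033
apply F[26]=-0.478 → step 27: x=0.183, v=0.088, θ=-0.039, ω=0.037
apply F[27]=-0.458 → step 28: x=0.185, v=0.078, θ=-0.038, ω=0.039
apply F[28]=-0.439 → step 29: x=0.187, v=0.069, θ=-0.037, ω=0.041
apply F[29]=-0.422 → step 30: x=0.188, v=0.060, θ=-0.036, ω=0.043
apply F[30]=-0.404 → step 31: x=0.189, v=0.052, θ=-0.035, ω=0.044
apply F[31]=-0.388 → step 32: x=0.190, v=0.045, θ=-0.034, ω=0.045
max |θ| = 0.046 ≤ 0.112 over all 33 states.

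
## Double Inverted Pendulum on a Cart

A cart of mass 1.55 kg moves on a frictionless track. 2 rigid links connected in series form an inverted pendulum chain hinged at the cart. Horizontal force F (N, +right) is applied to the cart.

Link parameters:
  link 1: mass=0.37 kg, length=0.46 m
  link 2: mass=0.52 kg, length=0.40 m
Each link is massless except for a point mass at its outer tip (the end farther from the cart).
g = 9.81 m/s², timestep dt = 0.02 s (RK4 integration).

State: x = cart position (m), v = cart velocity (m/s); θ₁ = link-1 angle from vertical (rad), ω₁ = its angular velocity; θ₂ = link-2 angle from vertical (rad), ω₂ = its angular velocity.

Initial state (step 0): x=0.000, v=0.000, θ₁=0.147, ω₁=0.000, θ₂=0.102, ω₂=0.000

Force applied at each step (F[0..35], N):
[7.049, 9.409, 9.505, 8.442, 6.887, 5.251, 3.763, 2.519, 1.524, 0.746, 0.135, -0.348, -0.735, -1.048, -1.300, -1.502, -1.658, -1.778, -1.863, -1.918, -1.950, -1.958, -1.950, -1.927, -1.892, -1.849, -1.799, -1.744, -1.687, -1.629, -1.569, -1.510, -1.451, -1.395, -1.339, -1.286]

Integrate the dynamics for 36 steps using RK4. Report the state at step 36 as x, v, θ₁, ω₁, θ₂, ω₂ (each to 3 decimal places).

Answer: x=0.260, v=0.129, θ₁=-0.041, ω₁=0.024, θ₂=-0.035, ω₂=-0.007

Derivation:
apply F[0]=+7.049 → step 1: x=0.001, v=0.074, θ₁=0.146, ω₁=-0.068, θ₂=0.101, ω₂=-0.055
apply F[1]=+9.409 → step 2: x=0.003, v=0.178, θ₁=0.144, ω₁=-0.202, θ₂=0.100, ω₂=-0.111
apply F[2]=+9.505 → step 3: x=0.008, v=0.284, θ₁=0.138, ω₁=-0.343, θ₂=0.097, ω₂=-0.164
apply F[3]=+8.442 → step 4: x=0.014, v=0.377, θ₁=0.130, ω₁=-0.462, θ₂=0.093, ω₂=-0.212
apply F[4]=+6.887 → step 5: x=0.023, v=0.451, θ₁=0.120, ω₁=-0.548, θ₂=0.089, ω₂=-0.254
apply F[5]=+5.251 → step 6: x=0.032, v=0.506, θ₁=0.109, ω₁=-0.601, θ₂=0.083, ω₂=-0.288
apply F[6]=+3.763 → step 7: x=0.043, v=0.543, θ₁=0.096, ω₁=-0.624, θ₂=0.077, ω₂=-0.314
apply F[7]=+2.519 → step 8: x=0.054, v=0.566, θ₁=0.084, ω₁=-0.625, θ₂=0.071, ω₂=-0.333
apply F[8]=+1.524 → step 9: x=0.065, v=0.577, θ₁=0.072, ω₁=-0.610, θ₂=0.064, ω₂=-0.345
apply F[9]=+0.746 → step 10: x=0.077, v=0.579, θ₁=0.060, ω₁=-0.584, θ₂=0.057, ω₂=-0.351
apply F[10]=+0.135 → step 11: x=0.088, v=0.575, θ₁=0.048, ω₁=-0.552, θ₂=0.050, ω₂=-0.351
apply F[11]=-0.348 → step 12: x=0.100, v=0.566, θ₁=0.038, ω₁=-0.516, θ₂=0.043, ω₂=-0.347
apply F[12]=-0.735 → step 13: x=0.111, v=0.553, θ₁=0.028, ω₁=-0.477, θ₂=0.036, ω₂=-0.339
apply F[13]=-1.048 → step 14: x=0.122, v=0.537, θ₁=0.019, ω₁=-0.438, θ₂=0.029, ω₂=-0.328
apply F[14]=-1.300 → step 15: x=0.132, v=0.518, θ₁=0.010, ω₁=-0.399, θ₂=0.023, ω₂=-0.314
apply F[15]=-1.502 → step 16: x=0.143, v=0.498, θ₁=0.003, ω₁=-0.361, θ₂=0.017, ω₂=-0.298
apply F[16]=-1.658 → step 17: x=0.152, v=0.477, θ₁=-0.004, ω₁=-0.324, θ₂=0.011, ω₂=-0.281
apply F[17]=-1.778 → step 18: x=0.162, v=0.455, θ₁=-0.010, ω₁=-0.288, θ₂=0.006, ω₂=-0.263
apply F[18]=-1.863 → step 19: x=0.171, v=0.432, θ₁=-0.016, ω₁=-0.254, θ₂=0.000, ω₂=-0.244
apply F[19]=-1.918 → step 20: x=0.179, v=0.410, θ₁=-0.021, ω₁=-0.222, θ₂=-0.004, ω₂=-0.225
apply F[20]=-1.950 → step 21: x=0.187, v=0.387, θ₁=-0.025, ω₁=-0.193, θ₂=-0.008, ω₂=-0.205
apply F[21]=-1.958 → step 22: x=0.194, v=0.365, θ₁=-0.028, ω₁=-0.165, θ₂=-0.012, ω₂=-0.186
apply F[22]=-1.950 → step 23: x=0.202, v=0.343, θ₁=-0.031, ω₁=-0.140, θ₂=-0.016, ω₂=-0.168
apply F[23]=-1.927 → step 24: x=0.208, v=0.322, θ₁=-0.034, ω₁=-0.117, θ₂=-0.019, ω₂=-0.150
apply F[24]=-1.892 → step 25: x=0.214, v=0.301, θ₁=-0.036, ω₁=-0.096, θ₂=-0.022, ω₂=-0.133
apply F[25]=-1.849 → step 26: x=0.220, v=0.282, θ₁=-0.038, ω₁=-0.077, θ₂=-0.024, ω₂=-0.117
apply F[26]=-1.799 → step 27: x=0.226, v=0.263, θ₁=-0.039, ω₁=-0.060, θ₂=-0.027, ω₂=-0.102
apply F[27]=-1.744 → step 28: x=0.231, v=0.245, θ₁=-0.040, ω₁=-0.045, θ₂=-0.029, ω₂=-0.087
apply F[28]=-1.687 → step 29: x=0.235, v=0.227, θ₁=-0.041, ω₁=-0.032, θ₂=-0.030, ω₂=-0.074
apply F[29]=-1.629 → step 30: x=0.240, v=0.211, θ₁=-0.041, ω₁=-0.020, θ₂=-0.031, ω₂=-0.062
apply F[30]=-1.569 → step 31: x=0.244, v=0.196, θ₁=-0.042, ω₁=-0.010, θ₂=-0.033, ω₂=-0.050
apply F[31]=-1.510 → step 32: x=0.248, v=0.181, θ₁=-0.042, ω₁=-0.001, θ₂=-0.034, ω₂=-0.040
apply F[32]=-1.451 → step 33: x=0.251, v=0.167, θ₁=-0.042, ω₁=0.006, θ₂=-0.034, ω₂=-0.031
apply F[33]=-1.395 → step 34: x=0.254, v=0.154, θ₁=-0.042, ω₁=0.013, θ₂=-0.035, ω₂=-0.022
apply F[34]=-1.339 → step 35: x=0.257, v=0.141, θ₁=-0.041, ω₁=0.019, θ₂=-0.035, ω₂=-0.014
apply F[35]=-1.286 → step 36: x=0.260, v=0.129, θ₁=-0.041, ω₁=0.024, θ₂=-0.035, ω₂=-0.007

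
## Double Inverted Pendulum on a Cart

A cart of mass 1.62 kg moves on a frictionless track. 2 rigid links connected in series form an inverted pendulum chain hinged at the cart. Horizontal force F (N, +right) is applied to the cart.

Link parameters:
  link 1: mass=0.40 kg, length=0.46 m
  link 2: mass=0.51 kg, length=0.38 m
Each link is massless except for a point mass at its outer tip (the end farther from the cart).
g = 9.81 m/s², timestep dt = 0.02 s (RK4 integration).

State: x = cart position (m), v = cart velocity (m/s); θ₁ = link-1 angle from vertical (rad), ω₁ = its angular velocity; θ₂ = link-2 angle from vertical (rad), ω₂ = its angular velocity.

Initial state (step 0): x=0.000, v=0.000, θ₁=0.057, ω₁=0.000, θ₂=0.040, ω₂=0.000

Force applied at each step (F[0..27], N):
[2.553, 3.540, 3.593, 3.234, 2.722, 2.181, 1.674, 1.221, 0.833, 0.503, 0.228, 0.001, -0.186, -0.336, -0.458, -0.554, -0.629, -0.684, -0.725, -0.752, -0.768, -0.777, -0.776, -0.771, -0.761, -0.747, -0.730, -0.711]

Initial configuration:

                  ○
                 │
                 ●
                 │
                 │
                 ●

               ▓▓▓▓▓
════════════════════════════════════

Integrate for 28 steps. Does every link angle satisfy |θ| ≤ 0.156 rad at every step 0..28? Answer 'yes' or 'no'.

apply F[0]=+2.553 → step 1: x=0.000, v=0.025, θ₁=0.057, ω₁=-0.021, θ₂=0.040, ω₂=-0.020
apply F[1]=+3.540 → step 2: x=0.001, v=0.063, θ₁=0.056, ω₁=-0.069, θ₂=0.039, ω₂=-0.040
apply F[2]=+3.593 → step 3: x=0.003, v=0.101, θ₁=0.054, ω₁=-0.120, θ₂=0.038, ω₂=-0.059
apply F[3]=+3.234 → step 4: x=0.005, v=0.135, θ₁=0.051, ω₁=-0.163, θ₂=0.037, ω₂=-0.077
apply F[4]=+2.722 → step 5: x=0.008, v=0.163, θ₁=0.048, ω₁=-0.196, θ₂=0.035, ω₂=-0.093
apply F[5]=+2.181 → step 6: x=0.012, v=0.185, θ₁=0.043, ω₁=-0.218, θ₂=0.033, ω₂=-0.107
apply F[6]=+1.674 → step 7: x=0.015, v=0.201, θ₁=0.039, ω₁=-0.230, θ₂=0.031, ω₂=-0.117
apply F[7]=+1.221 → step 8: x=0.020, v=0.212, θ₁=0.034, ω₁=-0.235, θ₂=0.028, ω₂=-0.126
apply F[8]=+0.833 → step 9: x=0.024, v=0.219, θ₁=0.030, ω₁=-0.233, θ₂=0.026, ω₂=-0.131
apply F[9]=+0.503 → step 10: x=0.028, v=0.222, θ₁=0.025, ω₁=-0.227, θ₂=0.023, ω₂=-0.135
apply F[10]=+0.228 → step 11: x=0.033, v=0.222, θ₁=0.021, ω₁=-0.217, θ₂=0.021, ω₂=-0.136
apply F[11]=+0.001 → step 12: x=0.037, v=0.220, θ₁=0.016, ω₁=-0.205, θ₂=0.018, ω₂=-0.135
apply F[12]=-0.186 → step 13: x=0.042, v=0.217, θ₁=0.013, ω₁=-0.191, θ₂=0.015, ω₂=-0.133
apply F[13]=-0.336 → step 14: x=0.046, v=0.211, θ₁=0.009, ω₁=-0.177, θ₂=0.012, ω₂=-0.129
apply F[14]=-0.458 → step 15: x=0.050, v=0.205, θ₁=0.005, ω₁=-0.162, θ₂=0.010, ω₂=-0.124
apply F[15]=-0.554 → step 16: x=0.054, v=0.198, θ₁=0.002, ω₁=-0.147, θ₂=0.008, ω₂=-0.119
apply F[16]=-0.629 → step 17: x=0.058, v=0.190, θ₁=-0.000, ω₁=-0.133, θ₂=0.005, ω₂=-0.112
apply F[17]=-0.684 → step 18: x=0.062, v=0.181, θ₁=-0.003, ω₁=-0.119, θ₂=0.003, ω₂=-0.105
apply F[18]=-0.725 → step 19: x=0.065, v=0.173, θ₁=-0.005, ω₁=-0.105, θ₂=0.001, ω₂=-0.098
apply F[19]=-0.752 → step 20: x=0.068, v=0.164, θ₁=-0.007, ω₁=-0.093, θ₂=-0.001, ω₂=-0.091
apply F[20]=-0.768 → step 21: x=0.072, v=0.156, θ₁=-0.009, ω₁=-0.081, θ₂=-0.003, ω₂=-0.084
apply F[21]=-0.777 → step 22: x=0.075, v=0.147, θ₁=-0.010, ω₁=-0.070, θ₂=-0.004, ω₂=-0.076
apply F[22]=-0.776 → step 23: x=0.078, v=0.139, θ₁=-0.012, ω₁=-0.060, θ₂=-0.006, ω₂=-0.069
apply F[23]=-0.771 → step 24: x=0.080, v=0.131, θ₁=-0.013, ω₁=-0.051, θ₂=-0.007, ω₂=-0.062
apply F[24]=-0.761 → step 25: x=0.083, v=0.123, θ₁=-0.014, ω₁=-0.042, θ₂=-0.008, ω₂=-0.055
apply F[25]=-0.747 → step 26: x=0.085, v=0.115, θ₁=-0.015, ω₁=-0.035, θ₂=-0.009, ω₂=-0.049
apply F[26]=-0.730 → step 27: x=0.087, v=0.108, θ₁=-0.015, ω₁=-0.028, θ₂=-0.010, ω₂=-0.043
apply F[27]=-0.711 → step 28: x=0.089, v=0.101, θ₁=-0.016, ω₁=-0.021, θ₂=-0.011, ω₂=-0.037
Max |angle| over trajectory = 0.057 rad; bound = 0.156 → within bound.

Answer: yes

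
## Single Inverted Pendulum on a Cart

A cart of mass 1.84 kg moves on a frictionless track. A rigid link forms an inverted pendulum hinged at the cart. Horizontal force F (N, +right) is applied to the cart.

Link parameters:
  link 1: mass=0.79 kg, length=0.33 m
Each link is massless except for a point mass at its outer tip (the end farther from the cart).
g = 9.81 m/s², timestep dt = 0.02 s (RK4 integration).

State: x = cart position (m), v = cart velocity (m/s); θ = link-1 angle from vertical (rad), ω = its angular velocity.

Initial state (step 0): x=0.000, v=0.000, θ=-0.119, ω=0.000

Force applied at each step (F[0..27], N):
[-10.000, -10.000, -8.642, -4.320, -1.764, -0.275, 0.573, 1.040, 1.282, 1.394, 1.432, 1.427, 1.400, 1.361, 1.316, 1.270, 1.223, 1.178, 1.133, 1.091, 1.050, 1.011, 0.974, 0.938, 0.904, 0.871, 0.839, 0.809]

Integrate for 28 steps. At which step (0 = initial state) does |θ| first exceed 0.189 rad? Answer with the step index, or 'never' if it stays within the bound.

apply F[0]=-10.000 → step 1: x=-0.001, v=-0.098, θ=-0.117, ω=0.225
apply F[1]=-10.000 → step 2: x=-0.004, v=-0.197, θ=-0.110, ω=0.455
apply F[2]=-8.642 → step 3: x=-0.009, v=-0.282, θ=-0.099, ω=0.649
apply F[3]=-4.320 → step 4: x=-0.015, v=-0.321, θ=-0.085, ω=0.712
apply F[4]=-1.764 → step 5: x=-0.021, v=-0.334, θ=-0.071, ω=0.704
apply F[5]=-0.275 → step 6: x=-0.028, v=-0.331, θ=-0.058, ω=0.659
apply F[6]=+0.573 → step 7: x=-0.034, v=-0.321, θ=-0.045, ω=0.597
apply F[7]=+1.040 → step 8: x=-0.041, v=-0.306, θ=-0.034, ω=0.529
apply F[8]=+1.282 → step 9: x=-0.047, v=-0.290, θ=-0.024, ω=0.463
apply F[9]=+1.394 → step 10: x=-0.052, v=-0.273, θ=-0.015, ω=0.400
apply F[10]=+1.432 → step 11: x=-0.058, v=-0.257, θ=-0.008, ω=0.343
apply F[11]=+1.427 → step 12: x=-0.063, v=-0.241, θ=-0.001, ω=0.293
apply F[12]=+1.400 → step 13: x=-0.067, v=-0.226, θ=0.004, ω=0.248
apply F[13]=+1.361 → step 14: x=-0.072, v=-0.211, θ=0.008, ω=0.208
apply F[14]=+1.316 → step 15: x=-0.076, v=-0.198, θ=0.012, ω=0.173
apply F[15]=+1.270 → step 16: x=-0.080, v=-0.185, θ=0.015, ω=0.143
apply F[16]=+1.223 → step 17: x=-0.083, v=-0.173, θ=0.018, ω=0.117
apply F[17]=+1.178 → step 18: x=-0.087, v=-0.162, θ=0.020, ω=0.095
apply F[18]=+1.133 → step 19: x=-0.090, v=-0.152, θ=0.022, ω=0.075
apply F[19]=+1.091 → step 20: x=-0.093, v=-0.142, θ=0.023, ω=0.059
apply F[20]=+1.050 → step 21: x=-0.095, v=-0.132, θ=0.024, ω=0.044
apply F[21]=+1.011 → step 22: x=-0.098, v=-0.123, θ=0.025, ω=0.032
apply F[22]=+0.974 → step 23: x=-0.100, v=-0.115, θ=0.026, ω=0.021
apply F[23]=+0.938 → step 24: x=-0.102, v=-0.107, θ=0.026, ω=0.012
apply F[24]=+0.904 → step 25: x=-0.105, v=-0.099, θ=0.026, ω=0.005
apply F[25]=+0.871 → step 26: x=-0.106, v=-0.092, θ=0.026, ω=-0.002
apply F[26]=+0.839 → step 27: x=-0.108, v=-0.085, θ=0.026, ω=-0.008
apply F[27]=+0.809 → step 28: x=-0.110, v=-0.079, θ=0.026, ω=-0.012
max |θ| = 0.119 ≤ 0.189 over all 29 states.

Answer: never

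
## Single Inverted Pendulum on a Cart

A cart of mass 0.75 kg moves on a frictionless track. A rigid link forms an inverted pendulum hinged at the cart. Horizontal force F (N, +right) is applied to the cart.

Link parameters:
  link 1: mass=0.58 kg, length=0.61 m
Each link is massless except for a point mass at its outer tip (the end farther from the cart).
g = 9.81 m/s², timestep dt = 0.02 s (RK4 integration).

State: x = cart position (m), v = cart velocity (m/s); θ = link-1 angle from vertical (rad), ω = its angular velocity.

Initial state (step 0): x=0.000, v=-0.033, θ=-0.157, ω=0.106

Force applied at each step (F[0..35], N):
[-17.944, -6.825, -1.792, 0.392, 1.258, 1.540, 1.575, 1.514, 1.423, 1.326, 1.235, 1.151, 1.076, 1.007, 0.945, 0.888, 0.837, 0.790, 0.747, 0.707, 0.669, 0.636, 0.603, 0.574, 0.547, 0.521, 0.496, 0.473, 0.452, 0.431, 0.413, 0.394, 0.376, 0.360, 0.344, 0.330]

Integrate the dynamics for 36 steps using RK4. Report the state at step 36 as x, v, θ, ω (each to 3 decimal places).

apply F[0]=-17.944 → step 1: x=-0.005, v=-0.481, θ=-0.148, ω=0.782
apply F[1]=-6.825 → step 2: x=-0.016, v=-0.641, θ=-0.130, ω=0.997
apply F[2]=-1.792 → step 3: x=-0.029, v=-0.671, θ=-0.110, ω=1.008
apply F[3]=+0.392 → step 4: x=-0.043, v=-0.646, θ=-0.091, ω=0.935
apply F[4]=+1.258 → step 5: x=-0.055, v=-0.601, θ=-0.073, ω=0.835
apply F[5]=+1.540 → step 6: x=-0.067, v=-0.551, θ=-0.058, ω=0.732
apply F[6]=+1.575 → step 7: x=-0.077, v=-0.502, θ=-0.044, ω=0.635
apply F[7]=+1.514 → step 8: x=-0.087, v=-0.456, θ=-0.032, ω=0.548
apply F[8]=+1.423 → step 9: x=-0.095, v=-0.414, θ=-0.022, ω=0.470
apply F[9]=+1.326 → step 10: x=-0.103, v=-0.376, θ=-0.013, ω=0.402
apply F[10]=+1.235 → step 11: x=-0.110, v=-0.342, θ=-0.006, ω=0.343
apply F[11]=+1.151 → step 12: x=-0.117, v=-0.310, θ=0.001, ω=0.291
apply F[12]=+1.076 → step 13: x=-0.123, v=-0.282, θ=0.006, ω=0.246
apply F[13]=+1.007 → step 14: x=-0.128, v=-0.257, θ=0.010, ω=0.207
apply F[14]=+0.945 → step 15: x=-0.133, v=-0.233, θ=0.014, ω=0.173
apply F[15]=+0.888 → step 16: x=-0.138, v=-0.212, θ=0.017, ω=0.143
apply F[16]=+0.837 → step 17: x=-0.142, v=-0.193, θ=0.020, ω=0.117
apply F[17]=+0.790 → step 18: x=-0.145, v=-0.175, θ=0.022, ω=0.095
apply F[18]=+0.747 → step 19: x=-0.149, v=-0.158, θ=0.024, ω=0.075
apply F[19]=+0.707 → step 20: x=-0.152, v=-0.143, θ=0.025, ω=0.058
apply F[20]=+0.669 → step 21: x=-0.154, v=-0.129, θ=0.026, ω=0.044
apply F[21]=+0.636 → step 22: x=-0.157, v=-0.116, θ=0.027, ω=0.031
apply F[22]=+0.603 → step 23: x=-0.159, v=-0.104, θ=0.027, ω=0.020
apply F[23]=+0.574 → step 24: x=-0.161, v=-0.093, θ=0.028, ω=0.011
apply F[24]=+0.547 → step 25: x=-0.163, v=-0.083, θ=0.028, ω=0.003
apply F[25]=+0.521 → step 26: x=-0.164, v=-0.073, θ=0.028, ω=-0.004
apply F[26]=+0.496 → step 27: x=-0.166, v=-0.064, θ=0.028, ω=-0.010
apply F[27]=+0.473 → step 28: x=-0.167, v=-0.056, θ=0.028, ω=-0.015
apply F[28]=+0.452 → step 29: x=-0.168, v=-0.048, θ=0.027, ω=-0.019
apply F[29]=+0.431 → step 30: x=-0.169, v=-0.041, θ=0.027, ω=-0.022
apply F[30]=+0.413 → step 31: x=-0.170, v=-0.034, θ=0.026, ω=-0.025
apply F[31]=+0.394 → step 32: x=-0.170, v=-0.027, θ=0.026, ω=-0.028
apply F[32]=+0.376 → step 33: x=-0.171, v=-0.021, θ=0.025, ω=-0.029
apply F[33]=+0.360 → step 34: x=-0.171, v=-0.015, θ=0.025, ω=-0.031
apply F[34]=+0.344 → step 35: x=-0.171, v=-0.010, θ=0.024, ω=-0.032
apply F[35]=+0.330 → step 36: x=-0.171, v=-0.004, θ=0.023, ω=-0.033

Answer: x=-0.171, v=-0.004, θ=0.023, ω=-0.033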